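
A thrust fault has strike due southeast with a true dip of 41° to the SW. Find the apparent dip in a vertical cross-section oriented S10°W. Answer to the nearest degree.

The strike is due southeast and the section trends S10°W; the acute angle between them is β = 55°.
tan α = tan 41° × sin 55° = 0.8693 × 0.8192 = 0.7121
apparent dip = arctan 0.7121 = 35.45°

35°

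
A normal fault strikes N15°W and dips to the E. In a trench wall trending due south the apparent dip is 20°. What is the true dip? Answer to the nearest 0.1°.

54.6°

The section is 15° from the strike.
tan δ = tan α / sin β = tan 20° / sin 15° = 0.3640 / 0.2588 = 1.4063
true dip = arctan 1.4063 = 54.58°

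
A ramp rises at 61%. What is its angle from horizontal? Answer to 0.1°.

tan θ = 61/100 = 0.6100
θ = arctan(0.6100) = 31.38°

31.4°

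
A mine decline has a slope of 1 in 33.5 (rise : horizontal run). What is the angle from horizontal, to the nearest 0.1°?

1.7°

tan θ = 1/33.5 = 0.0299
θ = arctan(0.0299) = 1.71°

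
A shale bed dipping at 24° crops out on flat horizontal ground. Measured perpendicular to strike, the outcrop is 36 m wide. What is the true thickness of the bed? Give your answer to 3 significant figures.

True thickness t = w · sin(dip) = 36 × sin 24°
t = 36 × 0.4067 = 14.643 m

14.6 m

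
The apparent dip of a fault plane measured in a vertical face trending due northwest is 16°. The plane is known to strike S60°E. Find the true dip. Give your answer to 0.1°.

47.9°

β = acute angle between strike S60°E and section due northwest = 15°.
tan δ = tan α / sin β = tan 16° / sin 15° = 0.2867 / 0.2588 = 1.1079
δ = arctan(1.1079) = 47.93°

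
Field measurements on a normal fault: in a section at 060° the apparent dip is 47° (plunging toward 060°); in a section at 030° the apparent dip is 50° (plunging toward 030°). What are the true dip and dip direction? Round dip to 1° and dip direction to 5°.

Represent each trace as a vector plunging at its apparent dip toward its trend (east-north-up frame): v₁ = (0.591, 0.341, -0.731), v₂ = (0.321, 0.557, -0.766).
Cross product v₁ × v₂ gives the pole to the plane: n ∝ (0.146, 0.217, 0.219).
Dip δ = arctan(|n_h|/n_z) = arctan(0.262/0.219) = 50.1°.
Dip direction = atan2(0.146, 0.217) = 34° (azimuth of n's horizontal projection).

true dip 50°, dip direction 035°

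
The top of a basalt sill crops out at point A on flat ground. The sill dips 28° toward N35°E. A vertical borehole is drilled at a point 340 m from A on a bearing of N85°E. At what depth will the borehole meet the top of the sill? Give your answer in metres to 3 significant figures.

The hole lies 50° from the dip direction, so the down-dip offset is 340 × cos 50° = 218.55 m.
Depth = down-dip offset × tan(dip) = 218.55 × tan 28° = 218.55 × 0.5317
Depth = 116.20 m

116 m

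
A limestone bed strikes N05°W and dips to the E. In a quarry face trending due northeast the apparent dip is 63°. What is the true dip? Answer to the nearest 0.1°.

β = acute angle between strike N05°W and section due northeast = 50°.
tan δ = tan α / sin β = tan 63° / sin 50° = 1.9626 / 0.7660 = 2.5620
δ = arctan(2.5620) = 68.68°

68.7°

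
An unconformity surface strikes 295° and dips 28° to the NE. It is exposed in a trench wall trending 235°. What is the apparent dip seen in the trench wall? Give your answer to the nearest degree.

25°

Angle between strike (295°) and section (235°): β = 60°.
tan(apparent dip) = tan 28° · sin 60° = 0.4605
apparent dip = arctan 0.4605 = 24.72°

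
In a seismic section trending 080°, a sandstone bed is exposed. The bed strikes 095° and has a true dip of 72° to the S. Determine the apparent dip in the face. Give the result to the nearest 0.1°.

38.5°

The section lies 15° from the strike.
tan α = tan 72° × sin 15° = 3.0777 × 0.2588 = 0.7966
apparent dip = arctan 0.7966 = 38.54°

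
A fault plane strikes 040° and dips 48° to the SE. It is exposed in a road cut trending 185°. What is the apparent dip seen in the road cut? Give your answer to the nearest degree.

The strike is 040° and the section trends 185°; the acute angle between them is β = 35°.
tan(apparent dip) = tan 48° · sin 35° = 0.6370
α = arctan(0.6370) = 32.50°

32°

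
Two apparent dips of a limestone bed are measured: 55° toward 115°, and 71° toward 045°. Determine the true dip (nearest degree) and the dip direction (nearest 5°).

Represent each trace as a vector plunging at its apparent dip toward its trend (east-north-up frame): v₁ = (0.520, -0.242, -0.819), v₂ = (0.230, 0.230, -0.946).
n = v₁ × v₂ = (0.418, 0.303, 0.175) (taken with n_z > 0).
True dip = arccos(n_z / |n|) = arccos(0.3219) = 71.2°.
The horizontal component of n points toward azimuth atan2(n_x, n_y) = 54°, the dip direction.

true dip 71°, dip direction 055°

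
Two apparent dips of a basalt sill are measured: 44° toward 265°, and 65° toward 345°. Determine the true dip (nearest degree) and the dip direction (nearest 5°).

true dip 66°, dip direction 330°

The two traces are lines in the plane: v₁ = (sin 265°·cos 44°, cos 265°·cos 44°, −sin 44°), v₂ = (sin 345°·cos 65°, cos 345°·cos 65°, −sin 65°).
Cross product v₁ × v₂ gives the pole to the plane: n ∝ (-0.340, 0.573, 0.299).
True dip = arccos(n_z / |n|) = arccos(0.4096) = 65.8°.
The horizontal component of n points toward azimuth atan2(n_x, n_y) = 329°, the dip direction.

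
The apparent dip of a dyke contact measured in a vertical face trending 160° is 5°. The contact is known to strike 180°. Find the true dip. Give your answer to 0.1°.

14.3°

β = acute angle between strike 180° and section 160° = 20°.
tan(true dip) = tan 5° / sin 20° = 0.2558
true dip = arctan 0.2558 = 14.35°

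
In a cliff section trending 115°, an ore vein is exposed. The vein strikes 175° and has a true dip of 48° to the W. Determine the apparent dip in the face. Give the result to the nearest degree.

Angle between strike (175°) and section (115°): β = 60°.
tan α = tan 48° × sin 60° = 1.1106 × 0.8660 = 0.9618
α = arctan(0.9618) = 43.89°

44°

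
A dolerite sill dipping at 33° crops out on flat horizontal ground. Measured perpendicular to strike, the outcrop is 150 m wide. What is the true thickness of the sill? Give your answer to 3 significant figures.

81.7 m

True thickness t = w · sin(dip) = 150 × sin 33°
t = 150 × 0.5446 = 81.696 m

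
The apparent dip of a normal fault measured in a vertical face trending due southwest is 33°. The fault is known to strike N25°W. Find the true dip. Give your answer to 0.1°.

The section is 70° from the strike.
tan(true dip) = tan 33° / sin 70° = 0.6911
δ = arctan(0.6911) = 34.65°

34.6°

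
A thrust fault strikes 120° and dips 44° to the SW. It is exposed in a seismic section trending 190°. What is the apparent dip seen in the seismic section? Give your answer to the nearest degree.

The strike is 120° and the section trends 190°; the acute angle between them is β = 70°.
tan α = tan 44° × sin 70° = 0.9657 × 0.9397 = 0.9075
α = arctan(0.9075) = 42.22°

42°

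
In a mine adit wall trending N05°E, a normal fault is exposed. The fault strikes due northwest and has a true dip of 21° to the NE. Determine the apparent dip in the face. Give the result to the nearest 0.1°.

The section lies 50° from the strike.
tan α = tan 21° × sin 50° = 0.3839 × 0.7660 = 0.2941
apparent dip = arctan 0.2941 = 16.39°

16.4°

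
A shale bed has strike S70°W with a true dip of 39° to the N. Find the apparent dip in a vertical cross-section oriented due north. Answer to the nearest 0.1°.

37.3°

The strike is S70°W and the section trends due north; the acute angle between them is β = 70°.
tan α = tan 39° × sin 70° = 0.8098 × 0.9397 = 0.7609
apparent dip = arctan 0.7609 = 37.27°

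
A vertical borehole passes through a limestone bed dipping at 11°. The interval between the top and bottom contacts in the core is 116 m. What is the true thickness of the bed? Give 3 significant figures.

114 m

True thickness t = h · cos(dip) = 116 × cos 11°
t = 116 × 0.9816 = 113.869 m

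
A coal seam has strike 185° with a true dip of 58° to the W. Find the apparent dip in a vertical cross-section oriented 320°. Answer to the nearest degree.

49°

Angle between strike (185°) and section (320°): β = 45°.
tan(apparent dip) = tan 58° · sin 45° = 1.1316
apparent dip = arctan 1.1316 = 48.53°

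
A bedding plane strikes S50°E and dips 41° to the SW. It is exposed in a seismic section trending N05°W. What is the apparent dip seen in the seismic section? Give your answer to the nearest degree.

32°

Angle between strike (S50°E) and section (N05°W): β = 45°.
tan(apparent dip) = tan 41° · sin 45° = 0.6147
α = arctan(0.6147) = 31.58°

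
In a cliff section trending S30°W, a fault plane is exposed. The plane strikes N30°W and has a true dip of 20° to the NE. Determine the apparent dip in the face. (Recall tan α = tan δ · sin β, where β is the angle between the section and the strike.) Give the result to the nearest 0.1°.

The section lies 60° from the strike.
tan α = tan 20° × sin 60° = 0.3640 × 0.8660 = 0.3152
α = arctan(0.3152) = 17.50°

17.5°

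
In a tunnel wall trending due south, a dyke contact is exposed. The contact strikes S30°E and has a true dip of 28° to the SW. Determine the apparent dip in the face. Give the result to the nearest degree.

15°

The section lies 30° from the strike.
tan α = tan 28° × sin 30° = 0.5317 × 0.5000 = 0.2659
α = arctan(0.2659) = 14.89°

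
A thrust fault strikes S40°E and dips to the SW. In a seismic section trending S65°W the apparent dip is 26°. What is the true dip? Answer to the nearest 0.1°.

26.8°

β = acute angle between strike S40°E and section S65°W = 75°.
tan(true dip) = tan 26° / sin 75° = 0.5049
δ = arctan(0.5049) = 26.79°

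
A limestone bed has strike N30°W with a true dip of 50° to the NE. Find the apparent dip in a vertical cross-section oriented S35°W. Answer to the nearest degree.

Angle between strike (N30°W) and section (S35°W): β = 65°.
tan(apparent dip) = tan 50° · sin 65° = 1.0801
α = arctan(1.0801) = 47.21°

47°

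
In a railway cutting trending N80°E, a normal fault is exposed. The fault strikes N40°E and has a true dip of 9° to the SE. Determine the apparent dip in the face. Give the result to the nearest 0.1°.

5.8°

Angle between strike (N40°E) and section (N80°E): β = 40°.
tan α = tan 9° × sin 40° = 0.1584 × 0.6428 = 0.1018
α = arctan(0.1018) = 5.81°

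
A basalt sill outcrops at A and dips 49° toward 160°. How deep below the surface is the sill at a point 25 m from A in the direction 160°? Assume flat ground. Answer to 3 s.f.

28.8 m

The hole is directly down-dip from the outcrop, so the down-dip offset is 25 m.
Depth = down-dip offset × tan(dip) = 25.00 × tan 49° = 25.00 × 1.1504
Depth = 28.76 m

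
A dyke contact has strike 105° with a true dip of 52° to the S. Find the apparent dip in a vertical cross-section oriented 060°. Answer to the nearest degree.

The section lies 45° from the strike.
tan α = tan 52° × sin 45° = 1.2799 × 0.7071 = 0.9051
apparent dip = arctan 0.9051 = 42.15°

42°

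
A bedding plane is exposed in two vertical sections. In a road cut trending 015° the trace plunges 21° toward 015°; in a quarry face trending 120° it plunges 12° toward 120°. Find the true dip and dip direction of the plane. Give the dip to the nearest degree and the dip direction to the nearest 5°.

true dip 27°, dip direction 055°

Represent each trace as a vector plunging at its apparent dip toward its trend (east-north-up frame): v₁ = (0.242, 0.902, -0.358), v₂ = (0.847, -0.489, -0.208).
n = v₁ × v₂ = (0.363, 0.253, 0.882) (taken with n_z > 0).
tan δ = √(n_x²+n_y²)/n_z = 0.442/0.882, so δ = 26.6°.
Dip direction = atan2(0.363, 0.253) = 55° (azimuth of n's horizontal projection).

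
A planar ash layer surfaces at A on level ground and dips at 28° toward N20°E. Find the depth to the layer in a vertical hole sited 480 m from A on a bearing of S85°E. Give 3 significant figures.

The hole lies 75° from the dip direction, so the down-dip offset is 480 × cos 75° = 124.23 m.
Depth = down-dip offset × tan(dip) = 124.23 × tan 28° = 124.23 × 0.5317
Depth = 66.06 m

66.1 m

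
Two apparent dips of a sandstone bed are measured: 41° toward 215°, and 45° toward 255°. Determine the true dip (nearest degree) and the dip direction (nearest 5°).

true dip 45°, dip direction 245°

The two traces are lines in the plane: v₁ = (sin 215°·cos 41°, cos 215°·cos 41°, −sin 41°), v₂ = (sin 255°·cos 45°, cos 255°·cos 45°, −sin 45°).
The plane normal is n = v₁ × v₂ ∝ (-0.317, -0.142, 0.343).
tan δ = √(n_x²+n_y²)/n_z = 0.347/0.343, so δ = 45.4°.
Dip direction = atan2(-0.317, -0.142) = 246° (azimuth of n's horizontal projection).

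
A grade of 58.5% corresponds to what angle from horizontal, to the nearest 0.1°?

30.3°

tan θ = 58.5/100 = 0.5850
θ = arctan(0.5850) = 30.33°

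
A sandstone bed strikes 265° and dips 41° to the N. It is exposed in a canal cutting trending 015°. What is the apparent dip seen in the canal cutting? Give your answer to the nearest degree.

39°

The strike is 265° and the section trends 015°; the acute angle between them is β = 70°.
tan(apparent dip) = tan 41° · sin 70° = 0.8169
apparent dip = arctan 0.8169 = 39.24°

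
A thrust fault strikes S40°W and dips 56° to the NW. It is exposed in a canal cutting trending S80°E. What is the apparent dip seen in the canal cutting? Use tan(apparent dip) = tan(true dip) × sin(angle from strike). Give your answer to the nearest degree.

52°

Angle between strike (S40°W) and section (S80°E): β = 60°.
tan α = tan 56° × sin 60° = 1.4826 × 0.8660 = 1.2839
α = arctan(1.2839) = 52.09°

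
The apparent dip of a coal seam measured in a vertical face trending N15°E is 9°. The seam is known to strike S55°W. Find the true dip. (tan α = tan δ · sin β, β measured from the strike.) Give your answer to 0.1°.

β = acute angle between strike S55°W and section N15°E = 40°.
tan(true dip) = tan 9° / sin 40° = 0.2464
δ = arctan(0.2464) = 13.84°

13.8°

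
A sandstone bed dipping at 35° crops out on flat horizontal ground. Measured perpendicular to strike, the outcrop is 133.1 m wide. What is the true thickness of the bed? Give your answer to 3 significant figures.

True thickness t = w · sin(dip) = 133.1 × sin 35°
t = 133.1 × 0.5736 = 76.343 m

76.3 m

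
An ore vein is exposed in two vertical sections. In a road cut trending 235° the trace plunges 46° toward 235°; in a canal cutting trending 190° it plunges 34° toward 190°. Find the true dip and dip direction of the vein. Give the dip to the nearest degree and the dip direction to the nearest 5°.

true dip 46°, dip direction 240°

Each apparent-dip line lies in the plane. As unit vectors (x east, y north, z up), v₁ plunges 46°→235° and v₂ plunges 34°→190°.
The plane normal is n = v₁ × v₂ ∝ (-0.364, -0.215, 0.407).
Dip δ = arctan(|n_h|/n_z) = arctan(0.423/0.407) = 46.1°.
Dip direction = azimuth of (n_x, n_y) = atan2(-0.364, -0.215) = 240°.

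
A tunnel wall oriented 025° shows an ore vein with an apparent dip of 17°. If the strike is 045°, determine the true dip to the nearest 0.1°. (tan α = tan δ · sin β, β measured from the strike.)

41.8°

β = acute angle between strike 045° and section 025° = 20°.
tan δ = tan α / sin β = tan 17° / sin 20° = 0.3057 / 0.3420 = 0.8939
true dip = arctan 0.8939 = 41.79°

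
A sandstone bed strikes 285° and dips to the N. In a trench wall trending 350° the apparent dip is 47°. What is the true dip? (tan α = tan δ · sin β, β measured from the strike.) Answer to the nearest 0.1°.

49.8°

The section is 65° from the strike.
tan δ = tan α / sin β = tan 47° / sin 65° = 1.0724 / 0.9063 = 1.1832
δ = arctan(1.1832) = 49.80°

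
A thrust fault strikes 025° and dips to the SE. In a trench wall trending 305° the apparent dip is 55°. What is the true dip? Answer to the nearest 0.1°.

55.4°

The section is 80° from the strike.
tan(true dip) = tan 55° / sin 80° = 1.4502
δ = arctan(1.4502) = 55.41°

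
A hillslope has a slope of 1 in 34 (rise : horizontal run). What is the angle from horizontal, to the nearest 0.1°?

tan θ = 1/34 = 0.0294
θ = arctan(0.0294) = 1.68°

1.7°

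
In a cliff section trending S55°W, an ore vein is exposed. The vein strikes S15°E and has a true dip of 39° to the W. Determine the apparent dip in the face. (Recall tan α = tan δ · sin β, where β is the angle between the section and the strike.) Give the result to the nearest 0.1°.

37.3°

The strike is S15°E and the section trends S55°W; the acute angle between them is β = 70°.
tan(apparent dip) = tan 39° · sin 70° = 0.7609
α = arctan(0.7609) = 37.27°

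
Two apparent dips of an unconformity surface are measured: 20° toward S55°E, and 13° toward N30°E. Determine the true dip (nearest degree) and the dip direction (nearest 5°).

Represent each trace as a vector plunging at its apparent dip toward its trend (east-north-up frame): v₁ = (0.770, -0.539, -0.342), v₂ = (0.487, 0.844, -0.225).
n = v₁ × v₂ = (0.410, 0.007, 0.912) (taken with n_z > 0).
tan δ = √(n_x²+n_y²)/n_z = 0.410/0.912, so δ = 24.2°.
Dip direction = azimuth of (n_x, n_y) = atan2(0.410, 0.007) = 89°.

true dip 24°, dip direction 090°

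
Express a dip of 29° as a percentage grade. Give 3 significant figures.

55.4%

grade % = 100 × tan 29° = 100 × 0.5543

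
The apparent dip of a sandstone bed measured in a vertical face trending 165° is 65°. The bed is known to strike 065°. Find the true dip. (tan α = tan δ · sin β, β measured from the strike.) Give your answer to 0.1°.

65.3°

The section is 80° from the strike.
tan δ = tan α / sin β = tan 65° / sin 80° = 2.1445 / 0.9848 = 2.1776
true dip = arctan 2.1776 = 65.33°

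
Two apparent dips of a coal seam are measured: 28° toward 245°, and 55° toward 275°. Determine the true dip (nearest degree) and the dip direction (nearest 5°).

Represent each trace as a vector plunging at its apparent dip toward its trend (east-north-up frame): v₁ = (-0.800, -0.373, -0.469), v₂ = (-0.571, 0.050, -0.819).
The plane normal is n = v₁ × v₂ ∝ (-0.329, 0.387, 0.253).
tan δ = √(n_x²+n_y²)/n_z = 0.508/0.253, so δ = 63.5°.
Dip direction = atan2(-0.329, 0.387) = 320° (azimuth of n's horizontal projection).

true dip 64°, dip direction 320°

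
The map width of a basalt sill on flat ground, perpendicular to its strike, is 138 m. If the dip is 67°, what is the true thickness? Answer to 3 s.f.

True thickness t = w · sin(dip) = 138 × sin 67°
t = 138 × 0.9205 = 127.030 m

127 m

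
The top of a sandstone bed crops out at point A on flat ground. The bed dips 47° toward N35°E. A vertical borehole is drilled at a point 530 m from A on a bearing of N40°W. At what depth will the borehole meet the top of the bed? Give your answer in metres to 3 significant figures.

The hole lies 75° from the dip direction, so the down-dip offset is 530 × cos 75° = 137.17 m.
Depth = down-dip offset × tan(dip) = 137.17 × tan 47° = 137.17 × 1.0724
Depth = 147.10 m

147 m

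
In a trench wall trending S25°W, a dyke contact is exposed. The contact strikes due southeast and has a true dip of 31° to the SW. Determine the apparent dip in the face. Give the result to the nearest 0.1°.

29.5°

Angle between strike (due southeast) and section (S25°W): β = 70°.
tan(apparent dip) = tan 31° · sin 70° = 0.5646
α = arctan(0.5646) = 29.45°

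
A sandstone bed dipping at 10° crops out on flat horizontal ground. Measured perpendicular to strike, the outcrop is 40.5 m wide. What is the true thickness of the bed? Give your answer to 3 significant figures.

7.03 m

True thickness t = w · sin(dip) = 40.5 × sin 10°
t = 40.5 × 0.1736 = 7.033 m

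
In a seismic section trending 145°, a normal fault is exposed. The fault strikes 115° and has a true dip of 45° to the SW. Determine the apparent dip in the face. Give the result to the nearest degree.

27°

The section lies 30° from the strike.
tan(apparent dip) = tan 45° · sin 30° = 0.5000
apparent dip = arctan 0.5000 = 26.57°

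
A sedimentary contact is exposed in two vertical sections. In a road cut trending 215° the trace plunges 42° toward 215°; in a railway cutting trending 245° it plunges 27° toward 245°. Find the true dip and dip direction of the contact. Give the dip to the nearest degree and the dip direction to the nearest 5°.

true dip 46°, dip direction 185°

Represent each trace as a vector plunging at its apparent dip toward its trend (east-north-up frame): v₁ = (-0.426, -0.609, -0.669), v₂ = (-0.808, -0.377, -0.454).
n = v₁ × v₂ = (-0.024, -0.347, 0.331) (taken with n_z > 0).
tan δ = √(n_x²+n_y²)/n_z = 0.348/0.331, so δ = 46.4°.
Dip direction = azimuth of (n_x, n_y) = atan2(-0.024, -0.347) = 184°.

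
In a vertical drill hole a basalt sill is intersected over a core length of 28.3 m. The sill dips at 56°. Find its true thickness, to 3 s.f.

True thickness t = h · cos(dip) = 28.3 × cos 56°
t = 28.3 × 0.5592 = 15.825 m

15.8 m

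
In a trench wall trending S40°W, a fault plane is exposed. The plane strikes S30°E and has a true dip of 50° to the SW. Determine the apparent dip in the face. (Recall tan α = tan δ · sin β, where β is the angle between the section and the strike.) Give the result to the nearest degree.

Angle between strike (S30°E) and section (S40°W): β = 70°.
tan α = tan 50° × sin 70° = 1.1918 × 0.9397 = 1.1199
α = arctan(1.1199) = 48.24°

48°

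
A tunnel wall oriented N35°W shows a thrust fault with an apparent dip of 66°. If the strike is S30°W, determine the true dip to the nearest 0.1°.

The section is 65° from the strike.
tan(true dip) = tan 66° / sin 65° = 2.4782
true dip = arctan 2.4782 = 68.03°

68.0°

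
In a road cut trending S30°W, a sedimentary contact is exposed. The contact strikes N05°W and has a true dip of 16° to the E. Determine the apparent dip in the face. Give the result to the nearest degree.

9°

The section lies 35° from the strike.
tan(apparent dip) = tan 16° · sin 35° = 0.1645
α = arctan(0.1645) = 9.34°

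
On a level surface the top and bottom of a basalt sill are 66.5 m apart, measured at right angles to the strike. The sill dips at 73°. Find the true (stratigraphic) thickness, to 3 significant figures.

True thickness t = w · sin(dip) = 66.5 × sin 73°
t = 66.5 × 0.9563 = 63.594 m

63.6 m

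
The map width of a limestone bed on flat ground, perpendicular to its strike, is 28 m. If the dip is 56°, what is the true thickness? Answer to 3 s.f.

True thickness t = w · sin(dip) = 28 × sin 56°
t = 28 × 0.8290 = 23.213 m

23.2 m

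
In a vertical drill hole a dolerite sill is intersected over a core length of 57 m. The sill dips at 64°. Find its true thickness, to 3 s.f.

True thickness t = h · cos(dip) = 57 × cos 64°
t = 57 × 0.4384 = 24.987 m

25.0 m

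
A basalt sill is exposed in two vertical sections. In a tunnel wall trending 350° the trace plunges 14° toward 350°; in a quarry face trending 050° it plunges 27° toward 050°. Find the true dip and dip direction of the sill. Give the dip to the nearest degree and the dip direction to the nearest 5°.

true dip 27°, dip direction 050°

The two traces are lines in the plane: v₁ = (sin 350°·cos 14°, cos 350°·cos 14°, −sin 14°), v₂ = (sin 50°·cos 27°, cos 50°·cos 27°, −sin 27°).
The plane normal is n = v₁ × v₂ ∝ (0.295, 0.242, 0.749).
Dip δ = arctan(|n_h|/n_z) = arctan(0.382/0.749) = 27.0°.
Dip direction = atan2(0.295, 0.242) = 51° (azimuth of n's horizontal projection).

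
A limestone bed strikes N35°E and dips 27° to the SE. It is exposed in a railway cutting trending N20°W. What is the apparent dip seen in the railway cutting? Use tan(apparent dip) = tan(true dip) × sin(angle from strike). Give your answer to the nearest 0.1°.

22.7°

The strike is N35°E and the section trends N20°W; the acute angle between them is β = 55°.
tan α = tan 27° × sin 55° = 0.5095 × 0.8192 = 0.4174
α = arctan(0.4174) = 22.65°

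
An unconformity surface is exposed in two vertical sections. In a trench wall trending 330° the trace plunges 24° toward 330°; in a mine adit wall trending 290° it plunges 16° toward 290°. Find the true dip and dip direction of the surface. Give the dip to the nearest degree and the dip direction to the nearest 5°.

true dip 24°, dip direction 340°

The two traces are lines in the plane: v₁ = (sin 330°·cos 24°, cos 330°·cos 24°, −sin 24°), v₂ = (sin 290°·cos 16°, cos 290°·cos 16°, −sin 16°).
The plane normal is n = v₁ × v₂ ∝ (-0.084, 0.241, 0.564).
tan δ = √(n_x²+n_y²)/n_z = 0.256/0.564, so δ = 24.4°.
Dip direction = atan2(-0.084, 0.241) = 341° (azimuth of n's horizontal projection).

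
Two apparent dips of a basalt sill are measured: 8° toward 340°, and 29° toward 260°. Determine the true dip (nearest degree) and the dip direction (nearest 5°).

true dip 29°, dip direction 265°

The two traces are lines in the plane: v₁ = (sin 340°·cos 8°, cos 340°·cos 8°, −sin 8°), v₂ = (sin 260°·cos 29°, cos 260°·cos 29°, −sin 29°).
n = v₁ × v₂ = (-0.472, -0.044, 0.853) (taken with n_z > 0).
Dip δ = arctan(|n_h|/n_z) = arctan(0.474/0.853) = 29.1°.
Dip direction = atan2(-0.472, -0.044) = 265° (azimuth of n's horizontal projection).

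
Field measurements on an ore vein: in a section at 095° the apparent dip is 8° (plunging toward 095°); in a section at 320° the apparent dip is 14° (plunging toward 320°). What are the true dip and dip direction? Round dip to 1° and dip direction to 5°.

The two traces are lines in the plane: v₁ = (sin 95°·cos 8°, cos 95°·cos 8°, −sin 8°), v₂ = (sin 320°·cos 14°, cos 320°·cos 14°, −sin 14°).
Cross product v₁ × v₂ gives the pole to the plane: n ∝ (0.124, 0.325, 0.679).
tan δ = √(n_x²+n_y²)/n_z = 0.348/0.679, so δ = 27.1°.
Dip direction = atan2(0.124, 0.325) = 21° (azimuth of n's horizontal projection).

true dip 27°, dip direction 020°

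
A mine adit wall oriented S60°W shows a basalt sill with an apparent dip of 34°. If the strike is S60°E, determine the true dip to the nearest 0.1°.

37.9°

β = acute angle between strike S60°E and section S60°W = 60°.
tan δ = tan α / sin β = tan 34° / sin 60° = 0.6745 / 0.8660 = 0.7789
δ = arctan(0.7789) = 37.91°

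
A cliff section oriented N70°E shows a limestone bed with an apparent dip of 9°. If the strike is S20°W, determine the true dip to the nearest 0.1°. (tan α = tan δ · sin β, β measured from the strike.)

β = acute angle between strike S20°W and section N70°E = 50°.
tan(true dip) = tan 9° / sin 50° = 0.2068
true dip = arctan 0.2068 = 11.68°

11.7°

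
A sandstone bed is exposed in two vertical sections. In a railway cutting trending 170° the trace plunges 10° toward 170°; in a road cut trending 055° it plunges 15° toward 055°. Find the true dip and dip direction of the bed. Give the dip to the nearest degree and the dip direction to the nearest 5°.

true dip 23°, dip direction 105°

Each apparent-dip line lies in the plane. As unit vectors (x east, y north, z up), v₁ plunges 10°→170° and v₂ plunges 15°→055°.
Cross product v₁ × v₂ gives the pole to the plane: n ∝ (0.347, -0.093, 0.862).
True dip = arccos(n_z / |n|) = arccos(0.9230) = 22.6°.
Dip direction = azimuth of (n_x, n_y) = atan2(0.347, -0.093) = 105°.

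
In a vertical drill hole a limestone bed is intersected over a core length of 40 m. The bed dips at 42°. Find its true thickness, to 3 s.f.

29.7 m

True thickness t = h · cos(dip) = 40 × cos 42°
t = 40 × 0.7431 = 29.726 m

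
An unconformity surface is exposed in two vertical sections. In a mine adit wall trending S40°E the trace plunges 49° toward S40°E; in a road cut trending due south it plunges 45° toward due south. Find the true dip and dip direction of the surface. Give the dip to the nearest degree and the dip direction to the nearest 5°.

Represent each trace as a vector plunging at its apparent dip toward its trend (east-north-up frame): v₁ = (0.422, -0.503, -0.755), v₂ = (0.000, -0.707, -0.707).
The plane normal is n = v₁ × v₂ ∝ (0.178, -0.298, 0.298).
Dip δ = arctan(|n_h|/n_z) = arctan(0.347/0.298) = 49.4°.
Dip direction = azimuth of (n_x, n_y) = atan2(0.178, -0.298) = 149°.

true dip 49°, dip direction 150°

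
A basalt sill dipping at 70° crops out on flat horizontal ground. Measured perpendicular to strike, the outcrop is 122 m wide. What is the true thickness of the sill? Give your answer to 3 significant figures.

True thickness t = w · sin(dip) = 122 × sin 70°
t = 122 × 0.9397 = 114.642 m

115 m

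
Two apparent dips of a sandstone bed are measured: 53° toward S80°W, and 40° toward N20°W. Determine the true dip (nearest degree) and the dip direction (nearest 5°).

The two traces are lines in the plane: v₁ = (sin 260°·cos 53°, cos 260°·cos 53°, −sin 53°), v₂ = (sin 340°·cos 40°, cos 340°·cos 40°, −sin 40°).
The plane normal is n = v₁ × v₂ ∝ (-0.642, 0.172, 0.454).
Dip δ = arctan(|n_h|/n_z) = arctan(0.665/0.454) = 55.7°.
Dip direction = atan2(-0.642, 0.172) = 285° (azimuth of n's horizontal projection).

true dip 56°, dip direction 285°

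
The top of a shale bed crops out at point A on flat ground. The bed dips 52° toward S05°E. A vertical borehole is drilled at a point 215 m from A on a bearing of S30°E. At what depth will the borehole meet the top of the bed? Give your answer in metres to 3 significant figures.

249 m

The hole lies 25° from the dip direction, so the down-dip offset is 215 × cos 25° = 194.86 m.
Depth = down-dip offset × tan(dip) = 194.86 × tan 52° = 194.86 × 1.2799
Depth = 249.40 m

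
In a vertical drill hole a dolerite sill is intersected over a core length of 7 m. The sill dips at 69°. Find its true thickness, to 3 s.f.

True thickness t = h · cos(dip) = 7 × cos 69°
t = 7 × 0.3584 = 2.509 m

2.51 m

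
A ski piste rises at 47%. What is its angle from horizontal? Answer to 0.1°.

25.2°

tan θ = 47/100 = 0.4700
θ = arctan(0.4700) = 25.17°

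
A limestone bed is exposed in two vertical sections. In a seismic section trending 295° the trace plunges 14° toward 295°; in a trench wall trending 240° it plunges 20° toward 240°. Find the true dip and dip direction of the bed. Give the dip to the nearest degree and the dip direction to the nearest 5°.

true dip 20°, dip direction 250°

Each apparent-dip line lies in the plane. As unit vectors (x east, y north, z up), v₁ plunges 14°→295° and v₂ plunges 20°→240°.
The plane normal is n = v₁ × v₂ ∝ (-0.254, -0.104, 0.747).
tan δ = √(n_x²+n_y²)/n_z = 0.274/0.747, so δ = 20.2°.
The horizontal component of n points toward azimuth atan2(n_x, n_y) = 248°, the dip direction.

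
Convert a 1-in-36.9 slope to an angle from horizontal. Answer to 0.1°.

tan θ = 1/36.9 = 0.0271
θ = arctan(0.0271) = 1.55°

1.6°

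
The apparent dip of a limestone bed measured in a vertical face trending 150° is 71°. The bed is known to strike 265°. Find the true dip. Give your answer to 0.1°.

The section is 65° from the strike.
tan δ = tan α / sin β = tan 71° / sin 65° = 2.9042 / 0.9063 = 3.2044
δ = arctan(3.2044) = 72.67°

72.7°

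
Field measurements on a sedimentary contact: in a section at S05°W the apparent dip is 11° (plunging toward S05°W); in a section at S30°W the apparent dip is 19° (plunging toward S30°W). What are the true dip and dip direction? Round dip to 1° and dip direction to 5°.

true dip 24°, dip direction 250°

Each apparent-dip line lies in the plane. As unit vectors (x east, y north, z up), v₁ plunges 11°→S05°W and v₂ plunges 19°→S30°W.
n = v₁ × v₂ = (-0.162, -0.062, 0.392) (taken with n_z > 0).
Dip δ = arctan(|n_h|/n_z) = arctan(0.174/0.392) = 23.9°.
Dip direction = atan2(-0.162, -0.062) = 249° (azimuth of n's horizontal projection).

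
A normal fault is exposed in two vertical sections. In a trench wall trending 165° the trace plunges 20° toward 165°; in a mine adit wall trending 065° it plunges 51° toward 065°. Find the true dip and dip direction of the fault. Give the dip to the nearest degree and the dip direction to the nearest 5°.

true dip 54°, dip direction 090°

Each apparent-dip line lies in the plane. As unit vectors (x east, y north, z up), v₁ plunges 20°→165° and v₂ plunges 51°→065°.
Cross product v₁ × v₂ gives the pole to the plane: n ∝ (0.796, -0.006, 0.582).
Dip δ = arctan(|n_h|/n_z) = arctan(0.796/0.582) = 53.8°.
Dip direction = azimuth of (n_x, n_y) = atan2(0.796, -0.006) = 90°.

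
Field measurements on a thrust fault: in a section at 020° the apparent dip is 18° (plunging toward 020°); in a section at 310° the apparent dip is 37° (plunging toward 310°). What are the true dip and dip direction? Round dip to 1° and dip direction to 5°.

true dip 37°, dip direction 315°

Represent each trace as a vector plunging at its apparent dip toward its trend (east-north-up frame): v₁ = (0.325, 0.894, -0.309), v₂ = (-0.612, 0.513, -0.602).
Cross product v₁ × v₂ gives the pole to the plane: n ∝ (-0.379, 0.385, 0.714).
Dip δ = arctan(|n_h|/n_z) = arctan(0.540/0.714) = 37.1°.
The horizontal component of n points toward azimuth atan2(n_x, n_y) = 315°, the dip direction.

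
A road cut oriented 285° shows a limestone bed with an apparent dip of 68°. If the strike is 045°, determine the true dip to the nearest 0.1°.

β = acute angle between strike 045° and section 285° = 60°.
tan(true dip) = tan 68° / sin 60° = 2.8580
δ = arctan(2.8580) = 70.72°

70.7°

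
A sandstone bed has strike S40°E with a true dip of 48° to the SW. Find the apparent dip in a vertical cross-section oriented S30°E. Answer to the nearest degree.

11°

Angle between strike (S40°E) and section (S30°E): β = 10°.
tan(apparent dip) = tan 48° · sin 10° = 0.1929
apparent dip = arctan 0.1929 = 10.92°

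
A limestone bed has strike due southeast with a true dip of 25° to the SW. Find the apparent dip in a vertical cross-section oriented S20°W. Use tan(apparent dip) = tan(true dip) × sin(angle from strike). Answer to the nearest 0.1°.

22.9°

The strike is due southeast and the section trends S20°W; the acute angle between them is β = 65°.
tan α = tan 25° × sin 65° = 0.4663 × 0.9063 = 0.4226
apparent dip = arctan 0.4226 = 22.91°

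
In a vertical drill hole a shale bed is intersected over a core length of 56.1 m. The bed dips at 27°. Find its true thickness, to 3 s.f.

50.0 m

True thickness t = h · cos(dip) = 56.1 × cos 27°
t = 56.1 × 0.8910 = 49.985 m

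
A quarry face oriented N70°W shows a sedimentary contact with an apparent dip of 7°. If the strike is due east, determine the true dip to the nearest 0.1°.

β = acute angle between strike due east and section N70°W = 20°.
tan δ = tan α / sin β = tan 7° / sin 20° = 0.1228 / 0.3420 = 0.3590
δ = arctan(0.3590) = 19.75°

19.7°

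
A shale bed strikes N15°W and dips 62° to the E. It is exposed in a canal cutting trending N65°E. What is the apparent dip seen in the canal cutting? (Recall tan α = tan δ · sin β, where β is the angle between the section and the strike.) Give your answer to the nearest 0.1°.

61.6°

The section lies 80° from the strike.
tan(apparent dip) = tan 62° · sin 80° = 1.8522
apparent dip = arctan 1.8522 = 61.63°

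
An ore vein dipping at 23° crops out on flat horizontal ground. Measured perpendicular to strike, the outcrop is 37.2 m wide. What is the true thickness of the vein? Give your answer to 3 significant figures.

14.5 m

True thickness t = w · sin(dip) = 37.2 × sin 23°
t = 37.2 × 0.3907 = 14.535 m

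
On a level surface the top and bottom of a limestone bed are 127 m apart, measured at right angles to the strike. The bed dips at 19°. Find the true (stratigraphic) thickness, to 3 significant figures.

41.3 m

True thickness t = w · sin(dip) = 127 × sin 19°
t = 127 × 0.3256 = 41.347 m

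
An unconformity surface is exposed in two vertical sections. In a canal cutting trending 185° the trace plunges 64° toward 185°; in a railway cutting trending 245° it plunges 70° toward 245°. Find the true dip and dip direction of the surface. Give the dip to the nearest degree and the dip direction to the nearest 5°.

The two traces are lines in the plane: v₁ = (sin 185°·cos 64°, cos 185°·cos 64°, −sin 64°), v₂ = (sin 245°·cos 70°, cos 245°·cos 70°, −sin 70°).
n = v₁ × v₂ = (-0.280, -0.243, 0.130) (taken with n_z > 0).
Dip δ = arctan(|n_h|/n_z) = arctan(0.371/0.130) = 70.7°.
Dip direction = atan2(-0.280, -0.243) = 229° (azimuth of n's horizontal projection).

true dip 71°, dip direction 230°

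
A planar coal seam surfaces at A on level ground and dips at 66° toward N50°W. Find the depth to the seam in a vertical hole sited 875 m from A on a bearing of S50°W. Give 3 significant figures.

341 m

The hole lies 80° from the dip direction, so the down-dip offset is 875 × cos 80° = 151.94 m.
Depth = down-dip offset × tan(dip) = 151.94 × tan 66° = 151.94 × 2.2460
Depth = 341.27 m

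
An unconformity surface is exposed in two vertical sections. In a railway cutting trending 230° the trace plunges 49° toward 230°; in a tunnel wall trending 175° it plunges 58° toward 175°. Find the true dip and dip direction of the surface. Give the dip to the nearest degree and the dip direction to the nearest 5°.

Each apparent-dip line lies in the plane. As unit vectors (x east, y north, z up), v₁ plunges 49°→230° and v₂ plunges 58°→175°.
n = v₁ × v₂ = (-0.041, -0.461, 0.285) (taken with n_z > 0).
Dip δ = arctan(|n_h|/n_z) = arctan(0.463/0.285) = 58.4°.
Dip direction = atan2(-0.041, -0.461) = 185° (azimuth of n's horizontal projection).

true dip 58°, dip direction 185°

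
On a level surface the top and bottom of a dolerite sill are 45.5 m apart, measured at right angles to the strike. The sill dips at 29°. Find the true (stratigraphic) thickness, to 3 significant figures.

True thickness t = w · sin(dip) = 45.5 × sin 29°
t = 45.5 × 0.4848 = 22.059 m

22.1 m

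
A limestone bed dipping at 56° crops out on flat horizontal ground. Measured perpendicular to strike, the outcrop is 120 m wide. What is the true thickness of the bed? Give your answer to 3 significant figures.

99.5 m

True thickness t = w · sin(dip) = 120 × sin 56°
t = 120 × 0.8290 = 99.485 m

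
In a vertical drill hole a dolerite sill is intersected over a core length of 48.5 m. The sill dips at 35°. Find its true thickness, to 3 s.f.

True thickness t = h · cos(dip) = 48.5 × cos 35°
t = 48.5 × 0.8192 = 39.729 m

39.7 m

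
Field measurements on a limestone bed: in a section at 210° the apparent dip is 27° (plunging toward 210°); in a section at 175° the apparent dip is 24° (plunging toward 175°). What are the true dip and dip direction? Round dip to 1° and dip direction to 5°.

true dip 27°, dip direction 205°

Each apparent-dip line lies in the plane. As unit vectors (x east, y north, z up), v₁ plunges 27°→210° and v₂ plunges 24°→175°.
n = v₁ × v₂ = (-0.099, -0.217, 0.467) (taken with n_z > 0).
True dip = arccos(n_z / |n|) = arccos(0.8902) = 27.1°.
Dip direction = azimuth of (n_x, n_y) = atan2(-0.099, -0.217) = 205°.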